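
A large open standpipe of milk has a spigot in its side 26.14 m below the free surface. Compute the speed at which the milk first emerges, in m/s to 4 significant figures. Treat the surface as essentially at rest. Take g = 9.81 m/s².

Torricelli's result v = √(2gh) gives v = √(2·9.81·26.14) = 22.65 m/s.

v = 22.65 m/s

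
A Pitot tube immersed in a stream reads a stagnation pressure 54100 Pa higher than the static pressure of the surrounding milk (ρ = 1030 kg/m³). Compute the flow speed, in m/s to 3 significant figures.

Bernoulli between the free stream and the stagnation point: ½ρv² = P_stag − P_static.
v = √(2ΔP/ρ) = √(2·54100/1030) = 10.2 m/s.

v = 10.2 m/s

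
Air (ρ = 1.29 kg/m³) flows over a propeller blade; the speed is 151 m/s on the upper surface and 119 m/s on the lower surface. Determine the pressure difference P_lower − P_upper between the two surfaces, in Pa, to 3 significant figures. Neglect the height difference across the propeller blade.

5570 Pa

With negligible Δh, P + ½ρv² is constant, so P_low − P_up = ½ρ(v_up² − v_low²).
ΔP = ½·1.29·(151² − 119²) = 5570 Pa.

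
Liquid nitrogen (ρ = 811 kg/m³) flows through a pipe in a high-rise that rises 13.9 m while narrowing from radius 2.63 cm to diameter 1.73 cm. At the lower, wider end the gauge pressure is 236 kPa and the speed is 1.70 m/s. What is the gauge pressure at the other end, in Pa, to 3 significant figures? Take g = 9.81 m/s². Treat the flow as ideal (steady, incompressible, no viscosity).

P₂ ≈ 26400 Pa

Mass conservation (A₁v₁ = A₂v₂) gives v₂ = 1.70 × 21.7/2.35 = 15.7 m/s.
Energy conservation along the streamline gives P₂ = P₁ − ½ρ(v₂² − v₁²) − ρg(h₂ − h₁).
P₂ = 236000 + ½·811·(1.70² − 15.7²) − 811·9.81·(+13.9) = 236000 + (-99000) − (111000) = 26400 Pa.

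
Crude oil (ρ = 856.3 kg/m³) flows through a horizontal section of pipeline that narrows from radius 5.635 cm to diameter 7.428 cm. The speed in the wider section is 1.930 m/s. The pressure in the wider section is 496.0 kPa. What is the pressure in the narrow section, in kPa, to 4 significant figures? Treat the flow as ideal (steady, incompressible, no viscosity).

The volume flow rate is constant, so v₂ = (A₁/A₂)v₁ = (99.76/43.33)·1.930 = 4.443 m/s.
Along the horizontal streamline, P + ½ρv² is constant.
P₂ = P₁ − ½ρ(v₂² − v₁²) = 496000 − ½·856.3·(4.443² − 1.930²) = 496000 − 6856 = 489100 Pa.

P₂ = 489.1 kPa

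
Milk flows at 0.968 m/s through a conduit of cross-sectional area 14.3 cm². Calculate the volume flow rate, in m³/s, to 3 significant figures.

Q ≈ 0.00138 m³/s

Q = A·v = 0.00143 m² × 0.968 m/s = 0.00138 m³/s.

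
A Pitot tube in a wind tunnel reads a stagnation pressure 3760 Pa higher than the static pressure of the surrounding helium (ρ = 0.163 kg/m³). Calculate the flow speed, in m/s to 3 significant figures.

Bernoulli between the free stream and the stagnation point: ½ρv² = P_stag − P_static.
v = √(2ΔP/ρ) = √(2·3760/0.163) = 215 m/s.

v = 215 m/s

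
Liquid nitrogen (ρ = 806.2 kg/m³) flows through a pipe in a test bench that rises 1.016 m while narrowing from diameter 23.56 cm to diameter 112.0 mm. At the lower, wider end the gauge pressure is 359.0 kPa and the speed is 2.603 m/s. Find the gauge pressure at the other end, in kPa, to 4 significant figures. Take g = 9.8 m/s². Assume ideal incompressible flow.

P₂ ≈ 300.2 kPa

Continuity gives A₁v₁ = A₂v₂, so v₂ = (436.0 cm²)/(98.52 cm²) × 2.603 m/s = 11.52 m/s.
Applying Bernoulli between the two ends and solving for P₂: P₂ = P₁ + ½ρ(v₁² − v₂²) − ρgΔh.
P₂ = 359000 + ½·806.2·(2.603² − 11.52²) − 806.2·9.8·(+1.016) = 359000 + (-50750) − (8027) = 300200 Pa.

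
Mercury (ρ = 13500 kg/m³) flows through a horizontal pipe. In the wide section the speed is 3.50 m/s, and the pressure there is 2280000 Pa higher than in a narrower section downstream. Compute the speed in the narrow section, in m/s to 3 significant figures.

18.7 m/s

Horizontal Bernoulli: P₁ + ½ρv₁² = P₂ + ½ρv₂², so v₂² = v₁² + 2(P₁ − P₂)/ρ.
v₂ = √(3.50² + 2·2280000/13500) = √(12.2 + 338) = 18.7 m/s.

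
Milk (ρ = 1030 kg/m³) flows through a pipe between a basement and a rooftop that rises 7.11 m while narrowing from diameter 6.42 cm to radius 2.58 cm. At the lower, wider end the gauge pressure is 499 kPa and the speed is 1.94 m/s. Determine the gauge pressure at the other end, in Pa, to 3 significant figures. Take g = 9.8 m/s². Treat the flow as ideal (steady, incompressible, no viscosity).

P₂ ≈ 425000 Pa

Continuity gives A₁v₁ = A₂v₂, so v₂ = (32.4 cm²)/(20.9 cm²) × 1.94 m/s = 3.00 m/s.
Energy conservation along the streamline gives P₂ = P₁ − ½ρ(v₂² − v₁²) − ρg(h₂ − h₁).
P₂ = 499000 + ½·1030·(1.94² − 3.00²) − 1030·9.8·(+7.11) = 499000 + (-2710) − (71800) = 425000 Pa.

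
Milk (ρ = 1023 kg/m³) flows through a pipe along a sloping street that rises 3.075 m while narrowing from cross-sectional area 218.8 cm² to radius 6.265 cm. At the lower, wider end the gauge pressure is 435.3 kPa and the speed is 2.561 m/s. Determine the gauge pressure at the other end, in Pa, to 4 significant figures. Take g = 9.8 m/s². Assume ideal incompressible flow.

P₂ = 397300 Pa

Continuity gives A₁v₁ = A₂v₂, so v₂ = (218.8 cm²)/(123.3 cm²) × 2.561 m/s = 4.544 m/s.
Applying Bernoulli between the two ends and solving for P₂: P₂ = P₁ + ½ρ(v₁² − v₂²) − ρgΔh.
P₂ = 435300 + ½·1023·(2.561² − 4.544²) − 1023·9.8·(+3.075) = 435300 + (-7208) − (30830) = 397300 Pa.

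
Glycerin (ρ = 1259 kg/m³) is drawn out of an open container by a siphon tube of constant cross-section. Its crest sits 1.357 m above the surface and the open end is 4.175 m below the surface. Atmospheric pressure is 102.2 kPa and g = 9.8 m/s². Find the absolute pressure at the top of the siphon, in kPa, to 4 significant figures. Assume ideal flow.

From the surface to the outlet (both open to atmosphere, surface at rest): v = √(2g·h_out) = √(2·9.8·4.175) = 9.046 m/s.
With constant cross-section the crest speed equals v; applying Bernoulli from the surface up to the crest, P_top = P_atm − ½ρv² − ρg·h_top.
P_top = 102200 − ½·1259·9.046² − 1259·9.8·1.357 = 33950 Pa.

P_top ≈ 33.95 kPa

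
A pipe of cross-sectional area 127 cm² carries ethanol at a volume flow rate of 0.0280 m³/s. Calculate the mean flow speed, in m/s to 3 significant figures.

2.20 m/s

Q = 0.0280 m³/s = 0.0280 m³/s.
v = Q/A = 0.0280 / 0.0127 = 2.20 m/s.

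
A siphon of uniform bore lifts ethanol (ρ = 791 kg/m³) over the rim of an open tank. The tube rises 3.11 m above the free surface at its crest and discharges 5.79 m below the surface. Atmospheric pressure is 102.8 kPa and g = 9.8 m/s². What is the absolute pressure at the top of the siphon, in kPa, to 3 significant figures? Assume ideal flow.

The outlet speed comes from Torricelli: v = √(2g·5.79) = 10.7 m/s.
Continuity keeps v the same throughout the tube; from surface to crest, P_atm + 0 = P_top + ½ρv² + ρg·h_top.
P_top = 102800 − ½·791·10.7² − 791·9.8·3.11 = 33800 Pa.

P_top ≈ 33.8 kPa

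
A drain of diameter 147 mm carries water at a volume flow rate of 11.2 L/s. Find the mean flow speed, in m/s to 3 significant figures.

Q = 11.2 L/s = 0.0112 m³/s.
v = Q/A = 0.0112 / 0.0170 = 0.660 m/s.

v ≈ 0.660 m/s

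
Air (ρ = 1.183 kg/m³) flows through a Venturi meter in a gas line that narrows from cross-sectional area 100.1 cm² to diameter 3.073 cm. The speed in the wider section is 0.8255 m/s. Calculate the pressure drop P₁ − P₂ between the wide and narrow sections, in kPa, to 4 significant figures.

ΔP = 0.07302 kPa

The volume flow rate is constant, so v₂ = (A₁/A₂)v₁ = (100.1/7.417)·0.8255 = 11.14 m/s.
The pipe is horizontal, so Bernoulli reduces to P₁ + ½ρv₁² = P₂ + ½ρv₂².
P₁ − P₂ = ½·1.183·(11.14² − 0.8255²) = ½·1.183·123.4 = 73.02 Pa.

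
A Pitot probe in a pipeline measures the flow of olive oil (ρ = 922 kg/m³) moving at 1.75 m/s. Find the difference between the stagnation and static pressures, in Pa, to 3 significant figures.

1410 Pa

At the stagnation point the flow is brought to rest, so Bernoulli gives P_stag − P_static = ½ρv².
ΔP = ½·922·1.75² = 1410 Pa.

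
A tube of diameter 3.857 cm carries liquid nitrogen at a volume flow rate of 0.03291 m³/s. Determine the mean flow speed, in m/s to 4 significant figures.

Q = 0.03291 m³/s = 0.03291 m³/s.
v = Q/A = 0.03291 / 0.001168 = 28.17 m/s.

v ≈ 28.17 m/s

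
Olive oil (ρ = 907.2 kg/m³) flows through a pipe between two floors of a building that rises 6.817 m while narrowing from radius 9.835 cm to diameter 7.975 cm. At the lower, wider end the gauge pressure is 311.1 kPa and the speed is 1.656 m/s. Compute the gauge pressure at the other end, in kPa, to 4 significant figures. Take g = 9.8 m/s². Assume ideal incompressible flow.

P₂ ≈ 205.7 kPa

The volume flow rate is constant, so v₂ = (A₁/A₂)v₁ = (303.9/49.95)·1.656 = 10.07 m/s.
Applying Bernoulli between the two ends and solving for P₂: P₂ = P₁ + ½ρ(v₁² − v₂²) − ρgΔh.
P₂ = 311100 + ½·907.2·(1.656² − 10.07²) − 907.2·9.8·(+6.817) = 311100 + (-44790) − (60610) = 205700 Pa.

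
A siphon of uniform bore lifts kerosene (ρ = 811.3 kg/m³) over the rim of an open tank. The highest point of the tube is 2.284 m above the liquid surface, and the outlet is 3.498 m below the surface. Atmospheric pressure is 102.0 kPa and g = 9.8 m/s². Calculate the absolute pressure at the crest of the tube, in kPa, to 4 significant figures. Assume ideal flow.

P_top ≈ 56.03 kPa

From the surface to the outlet (both open to atmosphere, surface at rest): v = √(2g·h_out) = √(2·9.8·3.498) = 8.280 m/s.
With constant cross-section the crest speed equals v; applying Bernoulli from the surface up to the crest, P_top = P_atm − ½ρv² − ρg·h_top.
P_top = 102000 − ½·811.3·8.280² − 811.3·9.8·2.284 = 56030 Pa.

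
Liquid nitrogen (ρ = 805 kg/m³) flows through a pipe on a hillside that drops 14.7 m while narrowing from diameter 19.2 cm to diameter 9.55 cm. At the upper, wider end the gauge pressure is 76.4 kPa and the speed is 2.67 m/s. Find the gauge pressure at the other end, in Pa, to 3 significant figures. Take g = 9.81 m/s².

Continuity gives A₁v₁ = A₂v₂, so v₂ = (290 cm²)/(71.6 cm²) × 2.67 m/s = 10.8 m/s.
Applying Bernoulli between the two ends and solving for P₂: P₂ = P₁ + ½ρ(v₁² − v₂²) − ρgΔh.
P₂ = 76400 + ½·805·(2.67² − 10.8²) − 805·9.81·(−14.7) = 76400 + (-44000) − (-116000) = 148000 Pa.

P₂ ≈ 148000 Pa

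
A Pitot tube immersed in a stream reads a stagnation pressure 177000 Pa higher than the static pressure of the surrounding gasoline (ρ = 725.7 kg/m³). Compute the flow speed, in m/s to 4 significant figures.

The dynamic pressure equals the rise in static pressure at the stagnation point: ΔP = ½ρv².
v = √(2ΔP/ρ) = √(2·177000/725.7) = 22.09 m/s.

v ≈ 22.09 m/s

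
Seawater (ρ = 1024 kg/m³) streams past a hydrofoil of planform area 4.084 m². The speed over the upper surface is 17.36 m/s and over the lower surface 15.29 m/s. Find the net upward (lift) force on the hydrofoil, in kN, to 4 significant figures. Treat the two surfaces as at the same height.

The faster flow above has the lower pressure; Bernoulli (same height) gives ΔP = ½ρ(v_up² − v_low²).
ΔP = ½·1024·(17.36² − 15.29²) = 34600 Pa.
Lift = ΔP · A = 34600 × 4.084 = 141300 N.

F ≈ 141.3 kN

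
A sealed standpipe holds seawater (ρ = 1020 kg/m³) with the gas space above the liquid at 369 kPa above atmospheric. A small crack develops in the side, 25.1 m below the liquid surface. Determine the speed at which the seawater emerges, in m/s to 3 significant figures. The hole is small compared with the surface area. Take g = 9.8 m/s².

v ≈ 34.9 m/s

Take point 1 at the surface (v₁ ≈ 0) and point 2 at the hole (at atmospheric pressure). Bernoulli: P₁ + ρg h = P_atm + ½ρv₂².
With P₁ − P_atm = 369000 Pa, v₂ = √(2gh + 2ΔP/ρ) = √(2·9.8·25.1 + 2·369000/1020) = 34.9 m/s.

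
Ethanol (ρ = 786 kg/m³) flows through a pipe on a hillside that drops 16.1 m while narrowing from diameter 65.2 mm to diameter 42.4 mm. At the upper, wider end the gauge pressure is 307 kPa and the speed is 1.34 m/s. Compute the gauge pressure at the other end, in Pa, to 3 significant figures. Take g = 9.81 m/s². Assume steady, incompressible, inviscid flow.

Continuity gives A₁v₁ = A₂v₂, so v₂ = (33.4 cm²)/(14.1 cm²) × 1.34 m/s = 3.17 m/s.
Bernoulli: P₁ + ½ρv₁² + ρg h₁ = P₂ + ½ρv₂² + ρg h₂, so P₂ = P₁ + ½ρ(v₁² − v₂²) − ρg(h₂ − h₁).
P₂ = 307000 + ½·786·(1.34² − 3.17²) − 786·9.81·(−16.1) = 307000 + (-3240) − (-124000) = 428000 Pa.

P₂ ≈ 428000 Pa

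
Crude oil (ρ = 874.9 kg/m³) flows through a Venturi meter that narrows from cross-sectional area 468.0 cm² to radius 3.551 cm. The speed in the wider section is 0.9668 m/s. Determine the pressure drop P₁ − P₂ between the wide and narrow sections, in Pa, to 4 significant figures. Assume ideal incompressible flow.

By continuity, v₂ = v₁·A₁/A₂ = 0.9668·(468.0/39.61) = 11.42 m/s.
The pipe is horizontal, so Bernoulli reduces to P₁ + ½ρv₁² = P₂ + ½ρv₂².
P₁ − P₂ = ½·874.9·(11.42² − 0.9668²) = ½·874.9·129.5 = 56660 Pa.

56660 Pa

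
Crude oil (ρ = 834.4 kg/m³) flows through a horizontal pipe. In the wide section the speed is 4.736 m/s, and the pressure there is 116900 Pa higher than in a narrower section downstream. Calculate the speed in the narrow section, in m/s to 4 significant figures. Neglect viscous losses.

v₂ ≈ 17.40 m/s

Along the level pipe P + ½ρv² is conserved, hence v₂² = v₁² + 2(P₁ − P₂)/ρ.
v₂ = √(4.736² + 2·116900/834.4) = √(22.43 + 280.2) = 17.40 m/s.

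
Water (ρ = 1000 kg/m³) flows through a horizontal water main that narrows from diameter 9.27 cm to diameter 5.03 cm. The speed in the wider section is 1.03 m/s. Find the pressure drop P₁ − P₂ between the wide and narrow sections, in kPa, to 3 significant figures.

ΔP ≈ 5.59 kPa

Continuity gives A₁v₁ = A₂v₂, so v₂ = (67.5 cm²)/(19.9 cm²) × 1.03 m/s = 3.50 m/s.
Bernoulli (h₁ = h₂): P₁ − P₂ = ½ρ(v₂² − v₁²).
P₁ − P₂ = ½·1000·(3.50² − 1.03²) = ½·1000·11.2 = 5590 Pa.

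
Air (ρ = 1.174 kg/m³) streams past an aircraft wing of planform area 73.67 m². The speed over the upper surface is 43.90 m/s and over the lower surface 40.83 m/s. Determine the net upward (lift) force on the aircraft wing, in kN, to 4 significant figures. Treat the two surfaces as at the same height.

F ≈ 11.25 kN

From P + ½ρv² = const at equal height, P_low − P_up = ½ρ(v_up² − v_low²).
ΔP = ½·1.174·(43.90² − 40.83²) = 152.7 Pa.
Lift = ΔP · A = 152.7 × 73.67 = 11250 N.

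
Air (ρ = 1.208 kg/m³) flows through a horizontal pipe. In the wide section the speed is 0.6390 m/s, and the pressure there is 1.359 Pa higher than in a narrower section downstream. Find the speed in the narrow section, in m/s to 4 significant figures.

Along the level pipe P + ½ρv² is conserved, hence v₂² = v₁² + 2(P₁ − P₂)/ρ.
v₂ = √(0.6390² + 2·1.359/1.208) = √(0.4083 + 2.250) = 1.630 m/s.

v₂ = 1.630 m/s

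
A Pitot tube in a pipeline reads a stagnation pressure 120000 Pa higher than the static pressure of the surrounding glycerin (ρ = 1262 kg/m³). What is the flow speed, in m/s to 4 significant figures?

v = 13.79 m/s

At the stagnation point the flow is brought to rest, so Bernoulli gives P_stag − P_static = ½ρv².
v = √(2ΔP/ρ) = √(2·120000/1262) = 13.79 m/s.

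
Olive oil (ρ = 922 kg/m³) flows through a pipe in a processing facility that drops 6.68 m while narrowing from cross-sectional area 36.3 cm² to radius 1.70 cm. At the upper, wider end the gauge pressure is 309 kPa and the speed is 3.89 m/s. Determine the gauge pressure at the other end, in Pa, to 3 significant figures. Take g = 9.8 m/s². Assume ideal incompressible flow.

The volume flow rate is constant, so v₂ = (A₁/A₂)v₁ = (36.3/9.08)·3.89 = 15.6 m/s.
Energy conservation along the streamline gives P₂ = P₁ − ½ρ(v₂² − v₁²) − ρg(h₂ − h₁).
P₂ = 309000 + ½·922·(3.89² − 15.6²) − 922·9.8·(−6.68) = 309000 + (-105000) − (-60400) = 265000 Pa.

P₂ = 265000 Pa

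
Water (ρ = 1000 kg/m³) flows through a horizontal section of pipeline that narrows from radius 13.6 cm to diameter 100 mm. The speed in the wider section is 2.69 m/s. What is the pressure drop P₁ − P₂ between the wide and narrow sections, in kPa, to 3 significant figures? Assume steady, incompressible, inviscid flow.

By continuity, v₂ = v₁·A₁/A₂ = 2.69·(581/78.5) = 19.9 m/s.
The pipe is horizontal, so Bernoulli reduces to P₁ + ½ρv₁² = P₂ + ½ρv₂².
P₁ − P₂ = ½·1000·(19.9² − 2.69²) = ½·1000·389 = 194000 Pa.

ΔP ≈ 194 kPa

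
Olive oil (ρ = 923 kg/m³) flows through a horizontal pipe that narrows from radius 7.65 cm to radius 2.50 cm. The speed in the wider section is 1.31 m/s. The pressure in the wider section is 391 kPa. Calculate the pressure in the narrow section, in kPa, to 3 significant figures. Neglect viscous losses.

The volume flow rate is constant, so v₂ = (A₁/A₂)v₁ = (184/19.6)·1.31 = 12.3 m/s.
Bernoulli (h₁ = h₂): P₁ − P₂ = ½ρ(v₂² − v₁²).
P₂ = P₁ − ½ρ(v₂² − v₁²) = 391000 − ½·923·(12.3² − 1.31²) = 391000 − 68600 = 322000 Pa.

P₂ = 322 kPa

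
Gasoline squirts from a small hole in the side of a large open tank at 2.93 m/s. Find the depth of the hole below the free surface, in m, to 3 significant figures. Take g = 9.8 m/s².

h ≈ 0.438 m

Inverting v = √(2gh) gives h = v² / 2g.
h = 2.93²/(2·9.8) = 8.58/19.60 = 0.438 m.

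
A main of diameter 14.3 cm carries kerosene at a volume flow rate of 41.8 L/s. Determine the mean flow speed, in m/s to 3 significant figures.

v ≈ 2.60 m/s

Q = 41.8 L/s = 0.0418 m³/s.
v = Q/A = 0.0418 / 0.0161 = 2.60 m/s.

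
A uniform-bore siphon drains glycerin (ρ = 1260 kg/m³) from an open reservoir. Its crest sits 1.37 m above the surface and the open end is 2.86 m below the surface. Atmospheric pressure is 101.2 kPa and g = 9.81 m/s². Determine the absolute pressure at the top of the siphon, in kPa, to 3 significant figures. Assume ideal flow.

P_top ≈ 48.9 kPa

From the surface to the outlet (both open to atmosphere, surface at rest): v = √(2g·h_out) = √(2·9.81·2.86) = 7.49 m/s.
Continuity keeps v the same throughout the tube; from surface to crest, P_atm + 0 = P_top + ½ρv² + ρg·h_top.
P_top = 101200 − ½·1260·7.49² − 1260·9.81·1.37 = 48900 Pa.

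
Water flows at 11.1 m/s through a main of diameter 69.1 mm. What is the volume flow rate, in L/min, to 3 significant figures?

Q = A·v = 0.00375 m² × 11.1 m/s = 0.0416 m³/s.
Converting: 0.0416 m³/s × 60000 = 2500 L/min.

2500 L/min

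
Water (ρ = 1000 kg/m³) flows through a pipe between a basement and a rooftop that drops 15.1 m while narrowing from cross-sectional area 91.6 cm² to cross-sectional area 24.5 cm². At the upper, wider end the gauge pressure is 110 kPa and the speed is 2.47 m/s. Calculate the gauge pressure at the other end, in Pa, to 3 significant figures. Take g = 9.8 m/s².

P₂ = 218000 Pa

Mass conservation (A₁v₁ = A₂v₂) gives v₂ = 2.47 × 91.6/24.5 = 9.23 m/s.
Bernoulli: P₁ + ½ρv₁² + ρg h₁ = P₂ + ½ρv₂² + ρg h₂, so P₂ = P₁ + ½ρ(v₁² − v₂²) − ρg(h₂ − h₁).
P₂ = 110000 + ½·1000·(2.47² − 9.23²) − 1000·9.8·(−15.1) = 110000 + (-39600) − (-148000) = 218000 Pa.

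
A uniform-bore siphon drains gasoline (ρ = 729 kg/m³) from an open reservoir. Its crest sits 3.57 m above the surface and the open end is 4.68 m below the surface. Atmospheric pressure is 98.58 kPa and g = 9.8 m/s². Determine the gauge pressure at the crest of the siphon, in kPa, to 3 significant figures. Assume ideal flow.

-58.9 kPa

From the surface to the outlet (both open to atmosphere, surface at rest): v = √(2g·h_out) = √(2·9.8·4.68) = 9.58 m/s.
With constant cross-section the crest speed equals v; applying Bernoulli from the surface up to the crest, P_top = P_atm − ½ρv² − ρg·h_top.
P_top = 98580 − ½·729·9.58² − 729·9.8·3.57 = 39600 Pa. So P_gauge = P_top − P_atm = -58900 Pa.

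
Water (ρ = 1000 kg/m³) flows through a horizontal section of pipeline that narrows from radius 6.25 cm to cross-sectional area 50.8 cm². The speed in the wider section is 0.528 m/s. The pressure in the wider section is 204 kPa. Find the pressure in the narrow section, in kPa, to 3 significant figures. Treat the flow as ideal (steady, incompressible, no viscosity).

The volume flow rate is constant, so v₂ = (A₁/A₂)v₁ = (123/50.8)·0.528 = 1.28 m/s.
With no height change, Bernoulli's equation is P₁ + ½ρv₁² = P₂ + ½ρv₂².
P₂ = P₁ − ½ρ(v₂² − v₁²) = 204000 − ½·1000·(1.28² − 0.528²) = 204000 − 674 = 203000 Pa.

P₂ ≈ 203 kPa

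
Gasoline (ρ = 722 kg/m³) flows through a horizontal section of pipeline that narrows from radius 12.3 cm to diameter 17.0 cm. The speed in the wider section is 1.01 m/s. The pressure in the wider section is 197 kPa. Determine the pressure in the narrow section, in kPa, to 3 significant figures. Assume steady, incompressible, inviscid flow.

Mass conservation (A₁v₁ = A₂v₂) gives v₂ = 1.01 × 475/227 = 2.11 m/s.
Along the horizontal streamline, P + ½ρv² is constant.
P₂ = P₁ − ½ρ(v₂² − v₁²) = 197000 − ½·722·(2.11² − 1.01²) = 197000 − 1250 = 196000 Pa.

196 kPa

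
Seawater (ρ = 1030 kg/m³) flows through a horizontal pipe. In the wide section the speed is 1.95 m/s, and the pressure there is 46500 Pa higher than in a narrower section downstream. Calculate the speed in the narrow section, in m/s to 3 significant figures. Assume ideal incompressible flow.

9.70 m/s

With h₁ = h₂, rearranging Bernoulli gives v₂ = √(v₁² + 2ΔP/ρ).
v₂ = √(1.95² + 2·46500/1030) = √(3.80 + 90.3) = 9.70 m/s.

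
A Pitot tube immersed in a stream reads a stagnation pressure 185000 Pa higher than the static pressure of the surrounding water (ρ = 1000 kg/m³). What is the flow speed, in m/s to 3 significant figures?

At the stagnation point the flow is brought to rest, so Bernoulli gives P_stag − P_static = ½ρv².
v = √(2ΔP/ρ) = √(2·185000/1000) = 19.2 m/s.

v ≈ 19.2 m/s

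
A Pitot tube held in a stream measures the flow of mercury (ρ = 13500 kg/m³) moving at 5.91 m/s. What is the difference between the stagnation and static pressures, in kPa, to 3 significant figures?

ΔP ≈ 236 kPa

At the stagnation point the flow is brought to rest, so Bernoulli gives P_stag − P_static = ½ρv².
ΔP = ½·13500·5.91² = 236000 Pa.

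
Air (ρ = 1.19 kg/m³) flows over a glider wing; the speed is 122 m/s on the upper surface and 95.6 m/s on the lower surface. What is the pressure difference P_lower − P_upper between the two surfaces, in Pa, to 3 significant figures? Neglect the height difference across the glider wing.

ΔP ≈ 3420 Pa

With negligible Δh, P + ½ρv² is constant, so P_low − P_up = ½ρ(v_up² − v_low²).
ΔP = ½·1.19·(122² − 95.6²) = 3420 Pa.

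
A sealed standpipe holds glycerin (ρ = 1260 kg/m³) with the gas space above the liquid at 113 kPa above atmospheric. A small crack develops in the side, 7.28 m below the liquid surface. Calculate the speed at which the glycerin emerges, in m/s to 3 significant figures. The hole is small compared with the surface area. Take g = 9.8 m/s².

Take point 1 at the surface (v₁ ≈ 0) and point 2 at the hole (at atmospheric pressure). Bernoulli: P₁ + ρg h = P_atm + ½ρv₂².
With P₁ − P_atm = 113000 Pa, v₂ = √(2gh + 2ΔP/ρ) = √(2·9.8·7.28 + 2·113000/1260) = 17.9 m/s.

v = 17.9 m/s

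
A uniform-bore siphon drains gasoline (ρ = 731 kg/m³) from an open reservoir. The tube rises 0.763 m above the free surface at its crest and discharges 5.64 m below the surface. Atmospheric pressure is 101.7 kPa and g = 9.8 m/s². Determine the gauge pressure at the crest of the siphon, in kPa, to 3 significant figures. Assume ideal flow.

The outlet speed comes from Torricelli: v = √(2g·5.64) = 10.5 m/s.
Continuity keeps v the same throughout the tube; from surface to crest, P_atm + 0 = P_top + ½ρv² + ρg·h_top.
P_top = 101700 − ½·731·10.5² − 731·9.8·0.763 = 55800 Pa. So P_gauge = P_top − P_atm = -45900 Pa.

-45.9 kPa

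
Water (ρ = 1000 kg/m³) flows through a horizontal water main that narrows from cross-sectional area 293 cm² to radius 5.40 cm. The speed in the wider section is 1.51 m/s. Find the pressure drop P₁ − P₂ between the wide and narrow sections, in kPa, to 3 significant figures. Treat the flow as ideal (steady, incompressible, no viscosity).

ΔP = 10.5 kPa

The volume flow rate is constant, so v₂ = (A₁/A₂)v₁ = (293/91.6)·1.51 = 4.83 m/s.
With no height change, Bernoulli's equation is P₁ + ½ρv₁² = P₂ + ½ρv₂².
P₁ − P₂ = ½·1000·(4.83² − 1.51²) = ½·1000·21.0 = 10500 Pa.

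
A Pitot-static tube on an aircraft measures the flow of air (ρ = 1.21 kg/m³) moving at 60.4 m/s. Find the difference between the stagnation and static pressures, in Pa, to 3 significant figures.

ΔP ≈ 2210 Pa

The dynamic pressure equals the rise in static pressure at the stagnation point: ΔP = ½ρv².
ΔP = ½·1.21·60.4² = 2210 Pa.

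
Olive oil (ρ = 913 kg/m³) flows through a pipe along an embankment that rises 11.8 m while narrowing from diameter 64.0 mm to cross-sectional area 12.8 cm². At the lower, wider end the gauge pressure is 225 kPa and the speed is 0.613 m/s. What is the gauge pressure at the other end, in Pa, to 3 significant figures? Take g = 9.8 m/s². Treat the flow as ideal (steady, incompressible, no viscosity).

119000 Pa

Continuity gives A₁v₁ = A₂v₂, so v₂ = (32.2 cm²)/(12.8 cm²) × 0.613 m/s = 1.54 m/s.
Energy conservation along the streamline gives P₂ = P₁ − ½ρ(v₂² − v₁²) − ρg(h₂ − h₁).
P₂ = 225000 + ½·913·(0.613² − 1.54²) − 913·9.8·(+11.8) = 225000 + (-912) − (106000) = 119000 Pa.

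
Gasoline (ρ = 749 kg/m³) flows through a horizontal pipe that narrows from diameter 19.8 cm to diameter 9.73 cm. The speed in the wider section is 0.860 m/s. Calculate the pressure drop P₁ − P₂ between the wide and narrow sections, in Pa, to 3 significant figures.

ΔP ≈ 4470 Pa

Mass conservation (A₁v₁ = A₂v₂) gives v₂ = 0.860 × 308/74.4 = 3.56 m/s.
Bernoulli (h₁ = h₂): P₁ − P₂ = ½ρ(v₂² − v₁²).
P₁ − P₂ = ½·749·(3.56² − 0.860²) = ½·749·11.9 = 4470 Pa.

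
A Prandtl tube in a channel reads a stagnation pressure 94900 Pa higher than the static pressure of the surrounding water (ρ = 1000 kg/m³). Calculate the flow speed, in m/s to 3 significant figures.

v = 13.8 m/s

Bernoulli between the free stream and the stagnation point: ½ρv² = P_stag − P_static.
v = √(2ΔP/ρ) = √(2·94900/1000) = 13.8 m/s.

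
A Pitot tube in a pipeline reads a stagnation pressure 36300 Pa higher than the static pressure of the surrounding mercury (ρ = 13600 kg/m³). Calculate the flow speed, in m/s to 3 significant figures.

v ≈ 2.31 m/s

At the stagnation point the flow is brought to rest, so Bernoulli gives P_stag − P_static = ½ρv².
v = √(2ΔP/ρ) = √(2·36300/13600) = 2.31 m/s.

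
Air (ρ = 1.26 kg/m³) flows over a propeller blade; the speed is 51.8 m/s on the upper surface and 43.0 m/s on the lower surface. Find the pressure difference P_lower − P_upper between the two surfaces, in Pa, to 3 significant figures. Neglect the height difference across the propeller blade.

With negligible Δh, P + ½ρv² is constant, so P_low − P_up = ½ρ(v_up² − v_low²).
ΔP = ½·1.26·(51.8² − 43.0²) = 526 Pa.

ΔP = 526 Pa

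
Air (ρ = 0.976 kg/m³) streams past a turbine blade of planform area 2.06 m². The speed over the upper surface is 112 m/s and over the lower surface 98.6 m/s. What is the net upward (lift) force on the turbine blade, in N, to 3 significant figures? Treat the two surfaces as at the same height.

The faster flow above has the lower pressure; Bernoulli (same height) gives ΔP = ½ρ(v_up² − v_low²).
ΔP = ½·0.976·(112² − 98.6²) = 1380 Pa.
Lift = ΔP · A = 1380 × 2.06 = 2840 N.

F ≈ 2840 N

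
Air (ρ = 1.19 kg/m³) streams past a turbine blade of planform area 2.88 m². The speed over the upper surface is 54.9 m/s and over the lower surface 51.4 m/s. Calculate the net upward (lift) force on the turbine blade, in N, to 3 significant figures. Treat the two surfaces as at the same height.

F ≈ 638 N

With equal heights on the two surfaces, Bernoulli gives P_lower − P_upper = ½ρ(v_upper² − v_lower²).
ΔP = ½·1.19·(54.9² − 51.4²) = 221 Pa.
Lift = ΔP · A = 221 × 2.88 = 638 N.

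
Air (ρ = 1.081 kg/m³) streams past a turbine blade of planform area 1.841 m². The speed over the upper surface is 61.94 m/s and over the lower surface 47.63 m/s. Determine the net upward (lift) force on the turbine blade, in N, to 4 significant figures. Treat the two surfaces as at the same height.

The faster flow above has the lower pressure; Bernoulli (same height) gives ΔP = ½ρ(v_up² − v_low²).
ΔP = ½·1.081·(61.94² − 47.63²) = 847.5 Pa.
Lift = ΔP · A = 847.5 × 1.841 = 1560 N.

F ≈ 1560 N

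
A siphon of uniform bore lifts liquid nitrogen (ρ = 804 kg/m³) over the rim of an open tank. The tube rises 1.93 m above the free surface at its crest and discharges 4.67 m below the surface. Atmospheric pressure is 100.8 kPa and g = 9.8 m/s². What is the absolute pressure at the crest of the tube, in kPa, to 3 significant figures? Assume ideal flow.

From the surface to the outlet (both open to atmosphere, surface at rest): v = √(2g·h_out) = √(2·9.8·4.67) = 9.57 m/s.
Continuity keeps v the same throughout the tube; from surface to crest, P_atm + 0 = P_top + ½ρv² + ρg·h_top.
P_top = 100800 − ½·804·9.57² − 804·9.8·1.93 = 48800 Pa.

48.8 kPa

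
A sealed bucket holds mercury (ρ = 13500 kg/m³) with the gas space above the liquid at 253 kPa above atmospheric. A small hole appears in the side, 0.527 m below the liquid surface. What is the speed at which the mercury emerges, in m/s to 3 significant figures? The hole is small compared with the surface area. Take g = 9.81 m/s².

Take point 1 at the surface (v₁ ≈ 0) and point 2 at the hole (at atmospheric pressure). Bernoulli: P₁ + ρg h = P_atm + ½ρv₂².
With P₁ − P_atm = 253000 Pa, v₂ = √(2gh + 2ΔP/ρ) = √(2·9.81·0.527 + 2·253000/13500) = 6.92 m/s.

v = 6.92 m/s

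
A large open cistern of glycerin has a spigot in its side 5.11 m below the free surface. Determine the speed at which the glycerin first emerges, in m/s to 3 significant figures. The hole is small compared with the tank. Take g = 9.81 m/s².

The surface is effectively still and both ends are open, so ½v² = gh and v = √(2·9.81·5.11) = 10.0 m/s.

v = 10.0 m/s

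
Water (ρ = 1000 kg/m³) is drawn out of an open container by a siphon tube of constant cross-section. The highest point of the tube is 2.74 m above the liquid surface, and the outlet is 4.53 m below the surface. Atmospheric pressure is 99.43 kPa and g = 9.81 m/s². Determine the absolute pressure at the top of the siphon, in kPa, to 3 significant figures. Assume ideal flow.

The outlet speed comes from Torricelli: v = √(2g·4.53) = 9.43 m/s.
With constant cross-section the crest speed equals v; applying Bernoulli from the surface up to the crest, P_top = P_atm − ½ρv² − ρg·h_top.
P_top = 99430 − ½·1000·9.43² − 1000·9.81·2.74 = 28100 Pa.

P_top ≈ 28.1 kPa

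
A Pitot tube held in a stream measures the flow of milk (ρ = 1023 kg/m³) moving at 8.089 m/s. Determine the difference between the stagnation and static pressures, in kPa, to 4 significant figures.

33.47 kPa

At the stagnation point the flow is brought to rest, so Bernoulli gives P_stag − P_static = ½ρv².
ΔP = ½·1023·8.089² = 33470 Pa.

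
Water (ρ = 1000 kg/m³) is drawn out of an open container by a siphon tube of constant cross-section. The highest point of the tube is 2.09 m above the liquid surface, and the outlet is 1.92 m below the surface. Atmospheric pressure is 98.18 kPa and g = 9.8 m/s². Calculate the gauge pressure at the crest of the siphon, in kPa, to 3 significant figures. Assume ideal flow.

From the surface to the outlet (both open to atmosphere, surface at rest): v = √(2g·h_out) = √(2·9.8·1.92) = 6.13 m/s.
Continuity keeps v the same throughout the tube; from surface to crest, P_atm + 0 = P_top + ½ρv² + ρg·h_top.
P_top = 98180 − ½·1000·6.13² − 1000·9.8·2.09 = 58900 Pa. So P_gauge = P_top − P_atm = -39300 Pa.

-39.3 kPa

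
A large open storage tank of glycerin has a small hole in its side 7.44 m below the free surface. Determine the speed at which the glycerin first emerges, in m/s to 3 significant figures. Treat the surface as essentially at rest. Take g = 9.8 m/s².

12.1 m/s

The surface is effectively still and both ends are open, so ½v² = gh and v = √(2·9.8·7.44) = 12.1 m/s.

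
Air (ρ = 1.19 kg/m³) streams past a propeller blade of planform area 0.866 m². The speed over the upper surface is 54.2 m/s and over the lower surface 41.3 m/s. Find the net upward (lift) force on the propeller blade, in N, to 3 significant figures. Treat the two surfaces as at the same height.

The faster flow above has the lower pressure; Bernoulli (same height) gives ΔP = ½ρ(v_up² − v_low²).
ΔP = ½·1.19·(54.2² − 41.3²) = 733 Pa.
Lift = ΔP · A = 733 × 0.866 = 635 N.

635 N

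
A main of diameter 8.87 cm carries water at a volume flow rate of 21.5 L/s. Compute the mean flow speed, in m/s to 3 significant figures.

Q = 21.5 L/s = 0.0215 m³/s.
v = Q/A = 0.0215 / 0.00618 = 3.48 m/s.

v ≈ 3.48 m/s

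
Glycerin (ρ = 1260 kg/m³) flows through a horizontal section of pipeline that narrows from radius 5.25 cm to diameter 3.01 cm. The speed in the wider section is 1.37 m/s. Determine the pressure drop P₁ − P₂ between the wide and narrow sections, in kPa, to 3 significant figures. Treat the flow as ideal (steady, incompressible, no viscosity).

Mass conservation (A₁v₁ = A₂v₂) gives v₂ = 1.37 × 86.6/7.12 = 16.7 m/s.
With no height change, Bernoulli's equation is P₁ + ½ρv₁² = P₂ + ½ρv₂².
P₁ − P₂ = ½·1260·(16.7² − 1.37²) = ½·1260·276 = 174000 Pa.

174 kPa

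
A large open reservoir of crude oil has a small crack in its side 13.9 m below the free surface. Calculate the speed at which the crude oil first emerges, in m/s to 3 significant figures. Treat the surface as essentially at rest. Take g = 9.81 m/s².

Bernoulli from surface to hole (P equal, v_surface ≈ 0): v = √(2gh) = √(2×9.81×13.9) = 16.5 m/s.

v ≈ 16.5 m/s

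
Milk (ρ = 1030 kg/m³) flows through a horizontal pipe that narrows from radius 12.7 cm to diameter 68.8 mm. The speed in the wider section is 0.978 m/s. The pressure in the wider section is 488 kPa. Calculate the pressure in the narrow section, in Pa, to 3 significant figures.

Continuity gives A₁v₁ = A₂v₂, so v₂ = (507 cm²)/(37.2 cm²) × 0.978 m/s = 13.3 m/s.
Bernoulli (h₁ = h₂): P₁ − P₂ = ½ρ(v₂² − v₁²).
P₂ = P₁ − ½ρ(v₂² − v₁²) = 488000 − ½·1030·(13.3² − 0.978²) = 488000 − 91000 = 397000 Pa.

P₂ = 397000 Pa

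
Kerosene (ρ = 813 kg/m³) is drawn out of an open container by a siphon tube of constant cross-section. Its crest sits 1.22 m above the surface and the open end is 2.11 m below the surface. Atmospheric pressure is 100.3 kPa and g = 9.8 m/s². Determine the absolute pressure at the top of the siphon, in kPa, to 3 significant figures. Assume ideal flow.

From the surface to the outlet (both open to atmosphere, surface at rest): v = √(2g·h_out) = √(2·9.8·2.11) = 6.43 m/s.
The bore is uniform, so the speed at the crest is the same v. Bernoulli surface→crest: P_atm = P_top + ½ρv² + ρg·h_top.
P_top = 100300 − ½·813·6.43² − 813·9.8·1.22 = 73800 Pa.

73.8 kPa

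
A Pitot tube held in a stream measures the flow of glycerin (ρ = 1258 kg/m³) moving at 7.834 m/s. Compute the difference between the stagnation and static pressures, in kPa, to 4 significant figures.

At the stagnation point the flow is brought to rest, so Bernoulli gives P_stag − P_static = ½ρv².
ΔP = ½·1258·7.834² = 38600 Pa.

38.60 kPa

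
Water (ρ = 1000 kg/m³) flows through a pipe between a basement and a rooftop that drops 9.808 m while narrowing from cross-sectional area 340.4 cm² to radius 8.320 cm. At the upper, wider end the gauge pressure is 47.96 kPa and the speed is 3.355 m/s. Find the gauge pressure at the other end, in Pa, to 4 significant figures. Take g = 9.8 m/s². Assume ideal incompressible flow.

P₂ ≈ 135900 Pa

The volume flow rate is constant, so v₂ = (A₁/A₂)v₁ = (340.4/217.5)·3.355 = 5.252 m/s.
Energy conservation along the streamline gives P₂ = P₁ − ½ρ(v₂² − v₁²) − ρg(h₂ − h₁).
P₂ = 47960 + ½·1000·(3.355² − 5.252²) − 1000·9.8·(−9.808) = 47960 + (-8161) − (-96120) = 135900 Pa.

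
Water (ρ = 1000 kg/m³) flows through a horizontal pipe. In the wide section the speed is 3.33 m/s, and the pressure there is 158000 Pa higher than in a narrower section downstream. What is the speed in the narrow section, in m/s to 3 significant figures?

v₂ ≈ 18.1 m/s

Along the level pipe P + ½ρv² is conserved, hence v₂² = v₁² + 2(P₁ − P₂)/ρ.
v₂ = √(3.33² + 2·158000/1000) = √(11.1 + 316) = 18.1 m/s.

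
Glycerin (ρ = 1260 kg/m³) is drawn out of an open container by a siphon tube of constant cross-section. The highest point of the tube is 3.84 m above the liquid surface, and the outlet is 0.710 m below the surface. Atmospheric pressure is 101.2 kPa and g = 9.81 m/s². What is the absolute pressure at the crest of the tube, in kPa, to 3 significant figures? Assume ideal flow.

Bernoulli surface→outlet gives ½v² = g·h_out, so v = √(2·9.81·0.710) = 3.73 m/s.
With constant cross-section the crest speed equals v; applying Bernoulli from the surface up to the crest, P_top = P_atm − ½ρv² − ρg·h_top.
P_top = 101200 − ½·1260·3.73² − 1260·9.81·3.84 = 45000 Pa.

45.0 kPa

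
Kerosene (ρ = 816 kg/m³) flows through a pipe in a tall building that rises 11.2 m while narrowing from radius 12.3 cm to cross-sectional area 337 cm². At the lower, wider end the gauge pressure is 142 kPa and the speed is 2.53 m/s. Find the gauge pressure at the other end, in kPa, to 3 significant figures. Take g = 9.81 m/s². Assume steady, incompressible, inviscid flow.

P₂ = 49.8 kPa

The volume flow rate is constant, so v₂ = (A₁/A₂)v₁ = (475/337)·2.53 = 3.57 m/s.
Applying Bernoulli between the two ends and solving for P₂: P₂ = P₁ + ½ρ(v₁² − v₂²) − ρgΔh.
P₂ = 142000 + ½·816·(2.53² − 3.57²) − 816·9.81·(+11.2) = 142000 + (-2580) − (89700) = 49800 Pa.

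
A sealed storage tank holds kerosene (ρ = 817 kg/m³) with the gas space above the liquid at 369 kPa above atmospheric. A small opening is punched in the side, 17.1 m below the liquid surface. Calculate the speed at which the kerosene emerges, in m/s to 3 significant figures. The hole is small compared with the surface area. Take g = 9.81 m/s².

35.2 m/s

Take point 1 at the surface (v₁ ≈ 0) and point 2 at the hole (at atmospheric pressure). Bernoulli: P₁ + ρg h = P_atm + ½ρv₂².
With P₁ − P_atm = 369000 Pa, v₂ = √(2gh + 2ΔP/ρ) = √(2·9.81·17.1 + 2·369000/817) = 35.2 m/s.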